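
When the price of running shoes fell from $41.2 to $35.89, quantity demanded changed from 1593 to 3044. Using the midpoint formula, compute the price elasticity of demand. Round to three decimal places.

%Δq = (3044 − 1593)/[(1593 + 3044)/2] = 1451/2318.5 ≈ 0.6258.
%Δp = (35.89 − 41.2)/[(41.2 + 35.89)/2] = -5.31/38.545 ≈ -0.1378.
Arc elasticity E = %Δq/%Δp ≈ 0.6258/-0.1378 ≈ -4.543.
|E| > 1: demand is elastic over this range.

-4.543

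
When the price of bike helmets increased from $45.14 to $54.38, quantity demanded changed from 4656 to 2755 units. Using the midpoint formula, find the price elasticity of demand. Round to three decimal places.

-2.763

%ΔQ = (2755 − 4656)/[(4656 + 2755)/2] = -1901/3705.5 ≈ -0.5130.
%Δp = (54.38 − 45.14)/[(45.14 + 54.38)/2] = 9.24/49.76 ≈ 0.1857.
Arc elasticity E = %ΔQ/%Δp ≈ -0.5130/0.1857 ≈ -2.763.
|E| > 1: demand is elastic over this range.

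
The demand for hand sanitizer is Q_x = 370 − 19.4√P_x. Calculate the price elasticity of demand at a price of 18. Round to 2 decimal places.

At P_x = 18, Q_x = 287.6928.
dQ_x/dP_x = −19.4/(2√P_x) = −19.4/(2·4.2426).
Point elasticity E = (dQ_x/dP_x)·(P_x/Q_x) = -2.2863 × 18/287.6928 ≈ -0.14.
|E| < 1, so demand is inelastic at this price.

-0.14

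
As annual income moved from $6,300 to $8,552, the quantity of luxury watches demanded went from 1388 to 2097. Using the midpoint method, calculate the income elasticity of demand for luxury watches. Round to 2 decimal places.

%ΔQ = (2097 − 1388)/[(1388+2097)/2] = 709/1742.5 ≈ 0.4069.
%ΔM = (8,552 − 6,300)/[(6,300+8,552)/2] = 2252/7426 ≈ 0.3033.
E_I = %ΔQ/%ΔM ≈ 1.34.
E_I > 1: normal good (luxury).

1.34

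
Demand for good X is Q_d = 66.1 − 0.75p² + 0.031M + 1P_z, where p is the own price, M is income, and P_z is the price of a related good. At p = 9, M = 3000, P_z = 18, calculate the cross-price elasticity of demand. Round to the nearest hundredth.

Evaluating quantity at (p, M, P_z) gives Q_d = 66.1 − 0.75(9)² + 0.031(3000) + 1(18) = 66.1 − 60.75 + 93 + 18 = 116.35.
∂Q_d/∂P_z = +1, so E_xy = 1·(18/116.35) ≈ 0.15.
E_xy > 0: the goods are substitutes.

0.15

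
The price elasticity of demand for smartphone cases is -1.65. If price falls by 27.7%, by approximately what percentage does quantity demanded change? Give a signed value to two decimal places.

45.71

%ΔQ ≈ E × %ΔP = (-1.65) × (-27.7%) ≈ 45.71%.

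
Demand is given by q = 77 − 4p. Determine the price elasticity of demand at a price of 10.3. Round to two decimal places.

-1.15

At p = 10.3, q = 35.8.
dq/dp = −4.
Point elasticity E = (dq/dp)·(p/q) = -4 × 10.3/35.8 ≈ -1.15.
|E| > 1, so demand is elastic at this price.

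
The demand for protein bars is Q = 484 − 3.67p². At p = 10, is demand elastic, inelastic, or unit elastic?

At p = 10, Q = 117.
dQ/dp = −2·3.67·p = −73.4.
Point elasticity E = (dQ/dp)·(p/Q) = -73.4 × 10/117 ≈ -6.274.
|E| ≈ 6.274 > 1, so demand is elastic.

elastic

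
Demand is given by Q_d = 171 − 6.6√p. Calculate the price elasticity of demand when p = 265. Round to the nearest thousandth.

-0.845

At p = 265, Q_d = 63.5598.
dQ_d/dp = −6.6/(2√p) = −6.6/(2·16.2788).
Point elasticity E = (dQ_d/dp)·(p/Q_d) = -0.2027 × 265/63.5598 ≈ -0.845.
|E| < 1, so demand is inelastic at this price.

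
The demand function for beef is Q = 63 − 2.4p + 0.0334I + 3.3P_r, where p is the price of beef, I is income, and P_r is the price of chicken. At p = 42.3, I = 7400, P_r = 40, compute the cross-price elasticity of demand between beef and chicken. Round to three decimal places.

At the given point, Q = 63 − 2.4(42.3) + 0.0334(7400) + 3.3(40) = 63 − 101.52 + 247.16 + 132 = 340.64.
∂Q/∂P_r = +3.3, so E_xy = 3.3·(40/340.64) ≈ 0.388.
E_xy > 0: the goods are substitutes.

0.388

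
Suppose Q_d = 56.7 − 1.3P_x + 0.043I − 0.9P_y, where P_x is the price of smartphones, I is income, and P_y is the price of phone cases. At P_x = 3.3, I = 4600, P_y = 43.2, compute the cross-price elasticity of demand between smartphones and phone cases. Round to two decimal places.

Substituting, Q_d = 56.7 − 1.3(3.3) + 0.043(4600) − 0.9(43.2) = 56.7 − 4.29 + 197.8 − 38.88 = 211.33.
∂Q_d/∂P_y = −0.9, so E_xy = -0.9·(43.2/211.33) ≈ -0.18.
E_xy < 0: the goods are complements.

-0.18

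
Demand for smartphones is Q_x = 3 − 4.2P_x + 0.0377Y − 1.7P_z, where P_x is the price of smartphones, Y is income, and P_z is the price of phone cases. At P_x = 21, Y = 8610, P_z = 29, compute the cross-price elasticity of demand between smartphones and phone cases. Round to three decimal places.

-0.259

Q_x = 3 − 4.2(21) + 0.0377(8610) − 1.7(29) = 3 − 88.2 + 324.597 − 49.3 = 190.097.
∂Q_x/∂P_z = −1.7, so E_xy = -1.7·(29/190.097) ≈ -0.259.
E_xy < 0: the goods are complements.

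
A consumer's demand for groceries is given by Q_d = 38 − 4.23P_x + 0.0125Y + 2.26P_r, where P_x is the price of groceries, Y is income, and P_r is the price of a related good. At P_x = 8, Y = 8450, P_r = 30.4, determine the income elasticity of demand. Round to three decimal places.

At the given point, Q_d = 38 − 4.23(8) + 0.0125(8450) + 2.26(30.4) = 38 − 33.84 + 105.625 + 68.704 = 178.489.
∂Q_d/∂Y = +0.0125, so E_I = 0.0125·(8450/178.489) ≈ 0.592.
E_I ∈ (0,1): normal good (necessity).

0.592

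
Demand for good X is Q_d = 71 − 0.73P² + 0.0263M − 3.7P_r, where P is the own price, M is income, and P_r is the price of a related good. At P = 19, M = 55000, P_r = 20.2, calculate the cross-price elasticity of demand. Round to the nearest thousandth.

At the given point, Q_d = 71 − 0.73(19)² + 0.0263(55000) − 3.7(20.2) = 71 − 263.53 + 1446.5 − 74.74 = 1179.23.
∂Q_d/∂P_r = −3.7, so E_xy = -3.7·(20.2/1179.23) ≈ -0.063.
E_xy < 0: the goods are complements.

-0.063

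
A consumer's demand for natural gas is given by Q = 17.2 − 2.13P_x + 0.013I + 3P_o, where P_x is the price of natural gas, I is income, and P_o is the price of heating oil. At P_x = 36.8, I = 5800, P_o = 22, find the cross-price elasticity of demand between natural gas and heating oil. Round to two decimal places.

0.82

Substituting, Q = 17.2 − 2.13(36.8) + 0.013(5800) + 3(22) = 17.2 − 78.384 + 75.4 + 66 = 80.216.
∂Q/∂P_o = +3, so E_xy = 3·(22/80.216) ≈ 0.82.
E_xy > 0: the goods are substitutes.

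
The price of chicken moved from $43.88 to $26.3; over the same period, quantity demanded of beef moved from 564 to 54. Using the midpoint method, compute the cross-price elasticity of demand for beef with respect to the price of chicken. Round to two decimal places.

3.29

%ΔQ_x = (54 − 564)/[(564+54)/2] = -510/309 ≈ -1.6505.
%ΔP_y = (26.3 − 43.88)/[(43.88+26.3)/2] ≈ -0.5010.
E_xy = -1.6505/-0.5010 ≈ 3.29.
E_xy > 0, so beef and chicken are substitutes.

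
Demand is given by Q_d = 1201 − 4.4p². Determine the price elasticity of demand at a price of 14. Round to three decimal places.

-5.094

At p = 14, Q_d = 338.6.
dQ_d/dp = −2·4.4·p = −123.2.
Point elasticity E = (dQ_d/dp)·(p/Q_d) = -123.2 × 14/338.6 ≈ -5.094.
|E| > 1, so demand is elastic at this price.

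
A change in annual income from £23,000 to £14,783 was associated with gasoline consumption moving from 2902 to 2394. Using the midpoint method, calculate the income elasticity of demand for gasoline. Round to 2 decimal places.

0.44

%ΔQ = (2394 − 2902)/[(2902+2394)/2] = -508/2648 ≈ -0.1918.
%ΔM = (14,783 − 23,000)/[(23,000+14,783)/2] = -8217/18891.5 ≈ -0.4350.
E_I = %ΔQ/%ΔM ≈ 0.44.
E_I ∈ (0,1): normal good (necessity).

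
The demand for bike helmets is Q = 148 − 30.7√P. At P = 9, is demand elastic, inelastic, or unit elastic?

inelastic

At P = 9, Q = 55.9.
dQ/dP = −30.7/(2√P) = −30.7/(2·3).
Point elasticity E = (dQ/dP)·(P/Q) = -5.1167 × 9/55.9 ≈ -0.824.
|E| ≈ 0.824 < 1, so demand is inelastic.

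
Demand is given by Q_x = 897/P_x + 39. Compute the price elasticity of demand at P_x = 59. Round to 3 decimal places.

-0.280

At P_x = 59, Q_x = 54.2034.
dQ_x/dP_x = −897/P_x² = −0.2577.
Point elasticity E = (dQ_x/dP_x)·(P_x/Q_x) = -0.2577 × 59/54.2034 ≈ -0.280.
|E| < 1, so demand is inelastic at this price.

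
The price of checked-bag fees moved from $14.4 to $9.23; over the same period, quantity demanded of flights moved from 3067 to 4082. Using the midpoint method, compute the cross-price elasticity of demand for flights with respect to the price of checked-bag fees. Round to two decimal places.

%ΔQ_x = (4082 − 3067)/[(3067+4082)/2] = 1015/3574.5 ≈ 0.2840.
%ΔP_y = (9.23 − 14.4)/[(14.4+9.23)/2] ≈ -0.4376.
E_xy = 0.2840/-0.4376 ≈ -0.65.
E_xy < 0, so flights and checked-bag fees are complements.

-0.65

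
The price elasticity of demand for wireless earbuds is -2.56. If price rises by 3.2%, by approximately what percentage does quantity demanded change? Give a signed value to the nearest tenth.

-8.2

%ΔQ ≈ E × %ΔP = (-2.56) × (3.2%) ≈ -8.2%.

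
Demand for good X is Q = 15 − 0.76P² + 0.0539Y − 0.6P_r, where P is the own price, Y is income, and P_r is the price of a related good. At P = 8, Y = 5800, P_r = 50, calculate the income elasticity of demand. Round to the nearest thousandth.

Substituting, Q = 15 − 0.76(8)² + 0.0539(5800) − 0.6(50) = 15 − 48.64 + 312.62 − 30 = 248.98.
∂Q/∂Y = +0.0539, so E_I = 0.0539·(5800/248.98) ≈ 1.256.
E_I > 1: normal good (luxury).

1.256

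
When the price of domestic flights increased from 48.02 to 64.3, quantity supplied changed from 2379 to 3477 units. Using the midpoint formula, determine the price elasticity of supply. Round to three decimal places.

1.294

%Δq = (3477 − 2379)/[(2379 + 3477)/2] = 1098/2928 ≈ 0.3750.
%Δp = (64.3 − 48.02)/[(48.02 + 64.3)/2] = 16.28/56.16 ≈ 0.2899.
Arc elasticity E = %Δq/%Δp ≈ 0.3750/0.2899 ≈ 1.294.
|E| > 1: supply is elastic over this range.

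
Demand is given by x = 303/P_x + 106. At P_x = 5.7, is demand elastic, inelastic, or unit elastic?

At P_x = 5.7, x = 159.1579.
dx/dP_x = −303/P_x² = −9.3259.
Point elasticity E = (dx/dP_x)·(P_x/x) = -9.3259 × 5.7/159.1579 ≈ -0.334.
|E| ≈ 0.334 < 1, so demand is inelastic.

inelastic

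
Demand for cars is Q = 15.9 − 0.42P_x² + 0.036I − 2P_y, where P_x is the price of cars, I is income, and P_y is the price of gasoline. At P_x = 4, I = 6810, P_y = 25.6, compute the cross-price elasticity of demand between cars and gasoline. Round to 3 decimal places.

First evaluate Q: 15.9 − 0.42(4)² + 0.036(6810) − 2(25.6) = 15.9 − 6.72 + 245.16 − 51.2 = 203.14.
∂Q/∂P_y = −2, so E_xy = -2·(25.6/203.14) ≈ -0.252.
E_xy < 0: the goods are complements.

-0.252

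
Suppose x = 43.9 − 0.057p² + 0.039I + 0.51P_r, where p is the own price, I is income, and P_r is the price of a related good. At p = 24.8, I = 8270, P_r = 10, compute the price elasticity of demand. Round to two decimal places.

First evaluate x: 43.9 − 0.057(24.8)² + 0.039(8270) + 0.51(10) = 43.9 − 35.0573 + 322.53 + 5.1 = 336.4727.
∂x/∂p = −2·0.057·p = -2.8272, so E_p = -2.8272·(24.8/336.4727) ≈ -0.21.
|E_p| < 1: demand is inelastic.

-0.21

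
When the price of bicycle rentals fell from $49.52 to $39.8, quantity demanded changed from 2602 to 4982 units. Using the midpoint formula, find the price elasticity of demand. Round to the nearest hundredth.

%ΔQ = (4982 − 2602)/[(2602 + 4982)/2] = 2380/3792 ≈ 0.6276.
%Δp = (39.8 − 49.52)/[(49.52 + 39.8)/2] = -9.72/44.66 ≈ -0.2176.
Arc elasticity E = %ΔQ/%Δp ≈ 0.6276/-0.2176 ≈ -2.88.
|E| > 1: demand is elastic over this range.

-2.88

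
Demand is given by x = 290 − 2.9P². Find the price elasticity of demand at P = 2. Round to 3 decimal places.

-0.083

At P = 2, x = 278.4.
dx/dP = −2·2.9·P = −11.6.
Point elasticity E = (dx/dP)·(P/x) = -11.6 × 2/278.4 ≈ -0.083.
|E| < 1, so demand is inelastic at this price.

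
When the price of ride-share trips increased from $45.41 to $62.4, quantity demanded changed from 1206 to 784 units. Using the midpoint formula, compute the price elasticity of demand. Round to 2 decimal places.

-1.35

%ΔQ = (784 − 1206)/[(1206 + 784)/2] = -422/995 ≈ -0.4241.
%Δp = (62.4 − 45.41)/[(45.41 + 62.4)/2] = 16.99/53.905 ≈ 0.3152.
Arc elasticity E = %ΔQ/%Δp ≈ -0.4241/0.3152 ≈ -1.35.
|E| > 1: demand is elastic over this range.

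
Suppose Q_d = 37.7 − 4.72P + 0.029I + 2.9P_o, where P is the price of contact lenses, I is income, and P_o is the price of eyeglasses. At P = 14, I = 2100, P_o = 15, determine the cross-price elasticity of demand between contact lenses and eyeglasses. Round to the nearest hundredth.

0.57

First evaluate Q_d: 37.7 − 4.72(14) + 0.029(2100) + 2.9(15) = 37.7 − 66.08 + 60.9 + 43.5 = 76.02.
∂Q_d/∂P_o = +2.9, so E_xy = 2.9·(15/76.02) ≈ 0.57.
E_xy > 0: the goods are substitutes.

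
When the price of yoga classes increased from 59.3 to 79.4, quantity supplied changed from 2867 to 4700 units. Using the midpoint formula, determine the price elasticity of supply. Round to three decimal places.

1.672

%Δq = (4700 − 2867)/[(2867 + 4700)/2] = 1833/3783.5 ≈ 0.4845.
%Δp = (79.4 − 59.3)/[(59.3 + 79.4)/2] = 20.1/69.35 ≈ 0.2898.
Arc elasticity E = %Δq/%Δp ≈ 0.4845/0.2898 ≈ 1.672.
|E| > 1: supply is elastic over this range.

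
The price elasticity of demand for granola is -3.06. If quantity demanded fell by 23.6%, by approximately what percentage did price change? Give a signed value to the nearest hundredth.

%ΔQ ≈ E × %ΔP ⇒ %ΔP = %ΔQ / E = (-23.6%)/(-3.06) ≈ 7.71%.

7.71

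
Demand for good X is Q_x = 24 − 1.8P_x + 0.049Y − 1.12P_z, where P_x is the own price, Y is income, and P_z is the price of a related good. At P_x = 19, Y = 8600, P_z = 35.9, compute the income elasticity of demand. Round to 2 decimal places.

1.14

First evaluate Q_x: 24 − 1.8(19) + 0.049(8600) − 1.12(35.9) = 24 − 34.2 + 421.4 − 40.208 = 370.992.
∂Q_x/∂Y = +0.049, so E_I = 0.049·(8600/370.992) ≈ 1.14.
E_I > 1: normal good (luxury).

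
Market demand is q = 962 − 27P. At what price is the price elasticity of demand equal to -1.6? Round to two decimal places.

21.93

Set −bP/(a − bP) = −1.6 ⇒ bP = 1.6(a − bP) ⇒ bP(1+1.6) = 1.6·a.
P = 1.6·962/(27·2.6) ≈ 21.93.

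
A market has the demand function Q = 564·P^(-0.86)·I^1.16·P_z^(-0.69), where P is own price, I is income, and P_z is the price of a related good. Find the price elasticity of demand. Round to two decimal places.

-0.86

For a Cobb–Douglas (constant-elasticity) form Q = A·P^α·…, the elasticity with respect to P equals the exponent α at every point.
Here the exponent on P is -0.86, so the price elasticity of demand is -0.86.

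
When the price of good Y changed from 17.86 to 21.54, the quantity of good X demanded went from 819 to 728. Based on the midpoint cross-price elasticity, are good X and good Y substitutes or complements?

complements

%ΔQ_x = (728 − 819)/[(819+728)/2] = -91/773.5 ≈ -0.1176.
%ΔP_y = (21.54 − 17.86)/[(17.86+21.54)/2] ≈ 0.1868.
E_xy = -0.1176/0.1868 ≈ -0.630.
E_xy < 0, so the goods are complements.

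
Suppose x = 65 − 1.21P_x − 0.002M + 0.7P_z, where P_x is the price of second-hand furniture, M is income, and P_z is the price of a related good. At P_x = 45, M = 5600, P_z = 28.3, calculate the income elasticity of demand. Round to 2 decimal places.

-0.58

x = 65 − 1.21(45) − 0.002(5600) + 0.7(28.3) = 65 − 54.45 − 11.2 + 19.81 = 19.16.
∂x/∂M = −0.002, so E_I = -0.002·(5600/19.16) ≈ -0.58.
E_I < 0: inferior good.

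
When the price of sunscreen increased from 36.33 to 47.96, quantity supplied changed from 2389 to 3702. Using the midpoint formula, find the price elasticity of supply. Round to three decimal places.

%Δq = (3702 − 2389)/[(2389 + 3702)/2] = 1313/3045.5 ≈ 0.4311.
%ΔP = (47.96 − 36.33)/[(36.33 + 47.96)/2] = 11.63/42.145 ≈ 0.2760.
Arc elasticity E = %Δq/%ΔP ≈ 0.4311/0.2760 ≈ 1.562.
|E| > 1: supply is elastic over this range.

1.562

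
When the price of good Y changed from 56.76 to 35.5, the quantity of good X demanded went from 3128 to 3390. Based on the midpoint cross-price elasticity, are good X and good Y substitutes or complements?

complements

%ΔQ_x = (3390 − 3128)/[(3128+3390)/2] = 262/3259 ≈ 0.0804.
%ΔP_y = (35.5 − 56.76)/[(56.76+35.5)/2] ≈ -0.4609.
E_xy = 0.0804/-0.4609 ≈ -0.174.
E_xy < 0, so the goods are complements.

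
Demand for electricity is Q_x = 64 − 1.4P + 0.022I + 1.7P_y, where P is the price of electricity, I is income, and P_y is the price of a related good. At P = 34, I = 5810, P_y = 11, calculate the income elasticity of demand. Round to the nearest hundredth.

Substituting, Q_x = 64 − 1.4(34) + 0.022(5810) + 1.7(11) = 64 − 47.6 + 127.82 + 18.7 = 162.92.
∂Q_x/∂I = +0.022, so E_I = 0.022·(5810/162.92) ≈ 0.78.
E_I ∈ (0,1): normal good (necessity).

0.78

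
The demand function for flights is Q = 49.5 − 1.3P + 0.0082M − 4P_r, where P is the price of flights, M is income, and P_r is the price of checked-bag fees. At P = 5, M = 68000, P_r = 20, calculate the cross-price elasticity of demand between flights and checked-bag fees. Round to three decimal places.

Substituting, Q = 49.5 − 1.3(5) + 0.0082(68000) − 4(20) = 49.5 − 6.5 + 557.6 − 80 = 520.6.
∂Q/∂P_r = −4, so E_xy = -4·(20/520.6) ≈ -0.154.
E_xy < 0: the goods are complements.

-0.154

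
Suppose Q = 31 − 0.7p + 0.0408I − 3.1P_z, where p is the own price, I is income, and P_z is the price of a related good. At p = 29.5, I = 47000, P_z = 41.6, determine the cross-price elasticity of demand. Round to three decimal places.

-0.072

First evaluate Q: 31 − 0.7(29.5) + 0.0408(47000) − 3.1(41.6) = 31 − 20.65 + 1917.6 − 128.96 = 1798.99.
∂Q/∂P_z = −3.1, so E_xy = -3.1·(41.6/1798.99) ≈ -0.072.
E_xy < 0: the goods are complements.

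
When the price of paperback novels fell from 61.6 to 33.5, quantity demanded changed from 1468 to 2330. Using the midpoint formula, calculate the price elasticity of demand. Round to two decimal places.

-0.77

%ΔQ = (2330 − 1468)/[(1468 + 2330)/2] = 862/1899 ≈ 0.4539.
%Δp = (33.5 − 61.6)/[(61.6 + 33.5)/2] = -28.1/47.55 ≈ -0.5910.
Arc elasticity E = %ΔQ/%Δp ≈ 0.4539/-0.5910 ≈ -0.77.
|E| < 1: demand is inelastic over this range.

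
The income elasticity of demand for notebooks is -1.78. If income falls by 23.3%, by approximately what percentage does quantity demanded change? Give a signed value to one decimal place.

41.5

%ΔQ ≈ E × %ΔI = (-1.78) × (-23.3%) ≈ 41.5%.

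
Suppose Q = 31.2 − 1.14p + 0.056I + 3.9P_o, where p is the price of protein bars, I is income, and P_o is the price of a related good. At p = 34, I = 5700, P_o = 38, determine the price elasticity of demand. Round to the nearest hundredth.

Q = 31.2 − 1.14(34) + 0.056(5700) + 3.9(38) = 31.2 − 38.76 + 319.2 + 148.2 = 459.84.
∂Q/∂p = −1.14, so E_p = (−1.14)·(34/459.84) ≈ -0.08.
|E_p| < 1: demand is inelastic.

-0.08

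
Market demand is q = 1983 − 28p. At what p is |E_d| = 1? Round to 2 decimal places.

For linear demand q = a − bp, E = −bp/(a − bp). |E| = 1 ⇒ bp = a − bp ⇒ p = a/(2b).
p = 1983/(2·28) ≈ 35.41.

35.41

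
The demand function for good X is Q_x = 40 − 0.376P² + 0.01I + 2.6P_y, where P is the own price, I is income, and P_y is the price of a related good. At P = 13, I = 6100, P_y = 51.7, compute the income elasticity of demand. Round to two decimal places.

At the given point, Q_x = 40 − 0.376(13)² + 0.01(6100) + 2.6(51.7) = 40 − 63.544 + 61 + 134.42 = 171.876.
∂Q_x/∂I = +0.01, so E_I = 0.01·(6100/171.876) ≈ 0.35.
E_I ∈ (0,1): normal good (necessity).

0.35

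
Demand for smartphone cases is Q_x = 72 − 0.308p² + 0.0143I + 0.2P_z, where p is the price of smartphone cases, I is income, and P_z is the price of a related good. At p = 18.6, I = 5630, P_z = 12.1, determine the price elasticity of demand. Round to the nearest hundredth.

Substituting, Q_x = 72 − 0.308(18.6)² + 0.0143(5630) + 0.2(12.1) = 72 − 106.5557 + 80.509 + 2.42 = 48.3733.
∂Q_x/∂p = −2·0.308·p = -11.4576, so E_p = -11.4576·(18.6/48.3733) ≈ -4.41.
|E_p| > 1: demand is elastic.

-4.41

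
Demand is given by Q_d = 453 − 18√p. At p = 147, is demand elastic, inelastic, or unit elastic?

At p = 147, Q_d = 234.7616.
dQ_d/dp = −18/(2√p) = −18/(2·12.1244).
Point elasticity E = (dQ_d/dp)·(p/Q_d) = -0.7423 × 147/234.7616 ≈ -0.465.
|E| ≈ 0.465 < 1, so demand is inelastic.

inelastic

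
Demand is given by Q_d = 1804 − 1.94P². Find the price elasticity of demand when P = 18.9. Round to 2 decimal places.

At P = 18.9, Q_d = 1111.0126.
dQ_d/dP = −2·1.94·P = −73.332.
Point elasticity E = (dQ_d/dP)·(P/Q_d) = -73.332 × 18.9/1111.0126 ≈ -1.25.
|E| > 1, so demand is elastic at this price.

-1.25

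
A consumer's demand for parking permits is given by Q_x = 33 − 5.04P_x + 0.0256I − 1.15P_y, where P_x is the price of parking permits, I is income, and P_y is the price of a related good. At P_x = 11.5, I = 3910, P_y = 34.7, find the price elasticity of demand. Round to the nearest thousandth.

-1.645

First evaluate Q_x: 33 − 5.04(11.5) + 0.0256(3910) − 1.15(34.7) = 33 − 57.96 + 100.096 − 39.905 = 35.231.
∂Q_x/∂P_x = −5.04, so E_p = (−5.04)·(11.5/35.231) ≈ -1.645.
|E_p| > 1: demand is elastic.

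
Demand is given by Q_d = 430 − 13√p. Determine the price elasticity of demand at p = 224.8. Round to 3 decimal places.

At p = 224.8, Q_d = 235.0867.
dQ_d/dp = −13/(2√p) = −13/(2·14.9933).
Point elasticity E = (dQ_d/dp)·(p/Q_d) = -0.4335 × 224.8/235.0867 ≈ -0.415.
|E| < 1, so demand is inelastic at this price.

-0.415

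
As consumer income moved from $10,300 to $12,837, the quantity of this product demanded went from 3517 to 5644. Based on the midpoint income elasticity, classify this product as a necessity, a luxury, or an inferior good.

%ΔQ = (5644 − 3517)/[(3517+5644)/2] = 2127/4580.5 ≈ 0.4644.
%ΔM = (12,837 − 10,300)/[(10,300+12,837)/2] = 2537/11568.5 ≈ 0.2193.
E_I = %ΔQ/%ΔM ≈ 2.117.
E_I > 1: normal good (luxury).

luxury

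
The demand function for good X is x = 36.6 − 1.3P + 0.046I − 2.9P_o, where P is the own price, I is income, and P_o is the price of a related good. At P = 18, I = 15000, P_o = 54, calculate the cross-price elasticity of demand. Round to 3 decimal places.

First evaluate x: 36.6 − 1.3(18) + 0.046(15000) − 2.9(54) = 36.6 − 23.4 + 690 − 156.6 = 546.6.
∂x/∂P_o = −2.9, so E_xy = -2.9·(54/546.6) ≈ -0.286.
E_xy < 0: the goods are complements.

-0.286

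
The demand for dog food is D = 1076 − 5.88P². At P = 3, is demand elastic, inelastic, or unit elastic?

At P = 3, D = 1023.08.
dD/dP = −2·5.88·P = −35.28.
Point elasticity E = (dD/dP)·(P/D) = -35.28 × 3/1023.08 ≈ -0.103.
|E| ≈ 0.103 < 1, so demand is inelastic.

inelastic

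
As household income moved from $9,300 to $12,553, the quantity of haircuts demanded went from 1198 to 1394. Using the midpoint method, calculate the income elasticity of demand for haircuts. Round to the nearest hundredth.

%ΔQ = (1394 − 1198)/[(1198+1394)/2] = 196/1296 ≈ 0.1512.
%ΔY = (12,553 − 9,300)/[(9,300+12,553)/2] = 3253/10926.5 ≈ 0.2977.
E_I = %ΔQ/%ΔY ≈ 0.51.
E_I ∈ (0,1): normal good (necessity).

0.51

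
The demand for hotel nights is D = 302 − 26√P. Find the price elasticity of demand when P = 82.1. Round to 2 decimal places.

-1.77

At P = 82.1, D = 66.4165.
dD/dP = −26/(2√P) = −26/(2·9.0609).
Point elasticity E = (dD/dP)·(P/D) = -1.4347 × 82.1/66.4165 ≈ -1.77.
|E| > 1, so demand is elastic at this price.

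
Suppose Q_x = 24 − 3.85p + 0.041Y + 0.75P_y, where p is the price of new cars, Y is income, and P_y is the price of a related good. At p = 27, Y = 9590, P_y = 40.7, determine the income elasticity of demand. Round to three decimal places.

At the given point, Q_x = 24 − 3.85(27) + 0.041(9590) + 0.75(40.7) = 24 − 103.95 + 393.19 + 30.525 = 343.765.
∂Q_x/∂Y = +0.041, so E_I = 0.041·(9590/343.765) ≈ 1.144.
E_I > 1: normal good (luxury).

1.144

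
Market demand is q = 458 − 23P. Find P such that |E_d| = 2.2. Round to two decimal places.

Set −bP/(a − bP) = −2.2 ⇒ bP = 2.2(a − bP) ⇒ bP(1+2.2) = 2.2·a.
P = 2.2·458/(23·3.2) ≈ 13.69.

13.69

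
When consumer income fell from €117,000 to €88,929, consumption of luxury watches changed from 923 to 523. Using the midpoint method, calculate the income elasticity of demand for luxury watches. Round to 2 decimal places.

2.03

%ΔQ = (523 − 923)/[(923+523)/2] = -400/723 ≈ -0.5533.
%ΔY = (88,929 − 117,000)/[(117,000+88,929)/2] = -28071/102964.5 ≈ -0.2726.
E_I = %ΔQ/%ΔY ≈ 2.03.
E_I > 1: normal good (luxury).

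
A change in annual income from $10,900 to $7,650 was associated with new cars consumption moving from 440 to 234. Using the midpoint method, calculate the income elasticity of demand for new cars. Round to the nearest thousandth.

%ΔQ = (234 − 440)/[(440+234)/2] = -206/337 ≈ -0.6113.
%ΔM = (7,650 − 10,900)/[(10,900+7,650)/2] = -3250/9275 ≈ -0.3504.
E_I = %ΔQ/%ΔM ≈ 1.744.
E_I > 1: normal good (luxury).

1.744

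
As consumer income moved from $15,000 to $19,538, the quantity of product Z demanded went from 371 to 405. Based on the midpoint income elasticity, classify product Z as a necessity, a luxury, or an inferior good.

necessity

%ΔQ = (405 − 371)/[(371+405)/2] = 34/388 ≈ 0.0876.
%ΔI = (19,538 − 15,000)/[(15,000+19,538)/2] = 4538/17269 ≈ 0.2628.
E_I = %ΔQ/%ΔI ≈ 0.333.
E_I ∈ (0,1): normal good (necessity).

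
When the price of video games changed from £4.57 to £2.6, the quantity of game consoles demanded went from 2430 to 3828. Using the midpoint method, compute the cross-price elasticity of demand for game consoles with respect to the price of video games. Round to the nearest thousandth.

%ΔQ_x = (3828 − 2430)/[(2430+3828)/2] = 1398/3129 ≈ 0.4468.
%ΔP_y = (2.6 − 4.57)/[(4.57+2.6)/2] ≈ -0.5495.
E_xy = 0.4468/-0.5495 ≈ -0.813.
E_xy < 0, so game consoles and video games are complements.

-0.813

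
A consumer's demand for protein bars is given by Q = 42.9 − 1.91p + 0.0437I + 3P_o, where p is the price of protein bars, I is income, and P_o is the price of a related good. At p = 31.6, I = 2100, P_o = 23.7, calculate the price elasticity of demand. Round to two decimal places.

At the given point, Q = 42.9 − 1.91(31.6) + 0.0437(2100) + 3(23.7) = 42.9 − 60.356 + 91.77 + 71.1 = 145.414.
∂Q/∂p = −1.91, so E_p = (−1.91)·(31.6/145.414) ≈ -0.42.
|E_p| < 1: demand is inelastic.

-0.42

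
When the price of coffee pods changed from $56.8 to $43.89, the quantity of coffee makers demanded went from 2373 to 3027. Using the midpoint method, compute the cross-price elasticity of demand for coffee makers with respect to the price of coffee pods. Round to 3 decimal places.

-0.945

%ΔQ_x = (3027 − 2373)/[(2373+3027)/2] = 654/2700 ≈ 0.2422.
%ΔP_y = (43.89 − 56.8)/[(56.8+43.89)/2] ≈ -0.2564.
E_xy = 0.2422/-0.2564 ≈ -0.945.
E_xy < 0, so coffee makers and coffee pods are complements.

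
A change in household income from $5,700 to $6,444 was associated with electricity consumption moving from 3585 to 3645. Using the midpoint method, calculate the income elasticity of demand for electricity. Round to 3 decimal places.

0.135

%ΔQ = (3645 − 3585)/[(3585+3645)/2] = 60/3615 ≈ 0.0166.
%ΔI = (6,444 − 5,700)/[(5,700+6,444)/2] = 744/6072 ≈ 0.1225.
E_I = %ΔQ/%ΔI ≈ 0.135.
E_I ∈ (0,1): normal good (necessity).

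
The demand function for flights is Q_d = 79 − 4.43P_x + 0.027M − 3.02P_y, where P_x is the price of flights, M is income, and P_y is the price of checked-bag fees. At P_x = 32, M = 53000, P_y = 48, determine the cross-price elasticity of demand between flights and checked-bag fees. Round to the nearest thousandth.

Q_d = 79 − 4.43(32) + 0.027(53000) − 3.02(48) = 79 − 141.76 + 1431 − 144.96 = 1223.28.
∂Q_d/∂P_y = −3.02, so E_xy = -3.02·(48/1223.28) ≈ -0.119.
E_xy < 0: the goods are complements.

-0.119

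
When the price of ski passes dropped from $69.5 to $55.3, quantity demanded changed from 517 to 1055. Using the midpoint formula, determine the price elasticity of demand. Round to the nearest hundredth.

-3.01

%ΔQ = (1055 − 517)/[(517 + 1055)/2] = 538/786 ≈ 0.6845.
%Δp = (55.3 − 69.5)/[(69.5 + 55.3)/2] = -14.2/62.4 ≈ -0.2276.
Arc elasticity E = %ΔQ/%Δp ≈ 0.6845/-0.2276 ≈ -3.01.
|E| > 1: demand is elastic over this range.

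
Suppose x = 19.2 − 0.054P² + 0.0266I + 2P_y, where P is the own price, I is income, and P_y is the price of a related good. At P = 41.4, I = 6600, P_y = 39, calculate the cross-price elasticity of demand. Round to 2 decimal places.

Evaluating quantity at (P, I, P_y) gives x = 19.2 − 0.054(41.4)² + 0.0266(6600) + 2(39) = 19.2 − 92.5538 + 175.56 + 78 = 180.2062.
∂x/∂P_y = +2, so E_xy = 2·(39/180.2062) ≈ 0.43.
E_xy > 0: the goods are substitutes.

0.43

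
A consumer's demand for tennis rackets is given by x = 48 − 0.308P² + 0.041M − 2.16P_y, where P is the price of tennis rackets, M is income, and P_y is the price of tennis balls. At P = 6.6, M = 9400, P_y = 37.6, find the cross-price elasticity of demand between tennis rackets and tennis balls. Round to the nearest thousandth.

-0.240

First evaluate x: 48 − 0.308(6.6)² + 0.041(9400) − 2.16(37.6) = 48 − 13.4165 + 385.4 − 81.216 = 338.7675.
∂x/∂P_y = −2.16, so E_xy = -2.16·(37.6/338.7675) ≈ -0.240.
E_xy < 0: the goods are complements.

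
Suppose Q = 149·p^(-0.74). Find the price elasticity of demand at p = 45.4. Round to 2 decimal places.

For a Cobb–Douglas (constant-elasticity) form Q = A·p^α·…, the elasticity with respect to p equals the exponent α at every point.
Here the exponent on p is -0.74, so the price elasticity of demand is -0.74.

-0.74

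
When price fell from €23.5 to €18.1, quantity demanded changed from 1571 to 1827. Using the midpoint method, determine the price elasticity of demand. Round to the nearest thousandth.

-0.580

%ΔQ = (1827 − 1571)/[(1571 + 1827)/2] = 256/1699 ≈ 0.1507.
%Δp = (18.1 − 23.5)/[(23.5 + 18.1)/2] = -5.4/20.8 ≈ -0.2596.
Arc elasticity E = %ΔQ/%Δp ≈ 0.1507/-0.2596 ≈ -0.580.
|E| < 1: demand is inelastic over this range.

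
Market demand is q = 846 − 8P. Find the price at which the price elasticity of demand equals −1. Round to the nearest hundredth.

For linear demand q = a − bP, E = −bP/(a − bP). |E| = 1 ⇒ bP = a − bP ⇒ P = a/(2b).
P = 846/(2·8) ≈ 52.88.

52.88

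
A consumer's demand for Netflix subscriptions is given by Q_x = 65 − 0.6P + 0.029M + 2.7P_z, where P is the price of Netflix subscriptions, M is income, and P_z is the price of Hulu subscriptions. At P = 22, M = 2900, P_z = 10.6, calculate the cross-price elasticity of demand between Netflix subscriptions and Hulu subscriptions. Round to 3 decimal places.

Substituting, Q_x = 65 − 0.6(22) + 0.029(2900) + 2.7(10.6) = 65 − 13.2 + 84.1 + 28.62 = 164.52.
∂Q_x/∂P_z = +2.7, so E_xy = 2.7·(10.6/164.52) ≈ 0.174.
E_xy > 0: the goods are substitutes.

0.174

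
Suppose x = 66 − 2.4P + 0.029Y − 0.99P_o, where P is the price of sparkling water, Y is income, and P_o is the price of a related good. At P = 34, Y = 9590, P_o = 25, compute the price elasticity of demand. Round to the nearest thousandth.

Evaluating quantity at (P, Y, P_o) gives x = 66 − 2.4(34) + 0.029(9590) − 0.99(25) = 66 − 81.6 + 278.11 − 24.75 = 237.76.
∂x/∂P = −2.4, so E_p = (−2.4)·(34/237.76) ≈ -0.343.
|E_p| < 1: demand is inelastic.

-0.343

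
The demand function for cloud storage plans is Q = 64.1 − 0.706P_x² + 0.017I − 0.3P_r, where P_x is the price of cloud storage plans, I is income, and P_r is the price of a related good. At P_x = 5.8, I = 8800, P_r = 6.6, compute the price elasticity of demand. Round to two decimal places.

-0.25

Substituting, Q = 64.1 − 0.706(5.8)² + 0.017(8800) − 0.3(6.6) = 64.1 − 23.7498 + 149.6 − 1.98 = 187.9702.
∂Q/∂P_x = −2·0.706·P_x = -8.1896, so E_p = -8.1896·(5.8/187.9702) ≈ -0.25.
|E_p| < 1: demand is inelastic.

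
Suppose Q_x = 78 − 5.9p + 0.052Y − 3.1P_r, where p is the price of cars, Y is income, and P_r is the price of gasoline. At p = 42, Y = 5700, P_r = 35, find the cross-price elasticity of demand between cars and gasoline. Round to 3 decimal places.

-5.994

At the given point, Q_x = 78 − 5.9(42) + 0.052(5700) − 3.1(35) = 78 − 247.8 + 296.4 − 108.5 = 18.1.
∂Q_x/∂P_r = −3.1, so E_xy = -3.1·(35/18.1) ≈ -5.994.
E_xy < 0: the goods are complements.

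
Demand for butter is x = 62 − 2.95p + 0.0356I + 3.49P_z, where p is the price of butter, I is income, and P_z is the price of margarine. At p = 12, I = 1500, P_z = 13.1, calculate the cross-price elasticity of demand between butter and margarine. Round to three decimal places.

Substituting, x = 62 − 2.95(12) + 0.0356(1500) + 3.49(13.1) = 62 − 35.4 + 53.4 + 45.719 = 125.719.
∂x/∂P_z = +3.49, so E_xy = 3.49·(13.1/125.719) ≈ 0.364.
E_xy > 0: the goods are substitutes.

0.364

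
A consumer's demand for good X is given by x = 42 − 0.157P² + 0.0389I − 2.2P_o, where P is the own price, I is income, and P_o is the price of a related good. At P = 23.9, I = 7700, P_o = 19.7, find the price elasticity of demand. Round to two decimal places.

First evaluate x: 42 − 0.157(23.9)² + 0.0389(7700) − 2.2(19.7) = 42 − 89.68 + 299.53 − 43.34 = 208.51.
∂x/∂P = −2·0.157·P = -7.5046, so E_p = -7.5046·(23.9/208.51) ≈ -0.86.
|E_p| < 1: demand is inelastic.

-0.86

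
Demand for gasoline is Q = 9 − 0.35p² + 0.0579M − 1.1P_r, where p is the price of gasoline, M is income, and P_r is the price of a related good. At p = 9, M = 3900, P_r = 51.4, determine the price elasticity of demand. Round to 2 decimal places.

Substituting, Q = 9 − 0.35(9)² + 0.0579(3900) − 1.1(51.4) = 9 − 28.35 + 225.81 − 56.54 = 149.92.
∂Q/∂p = −2·0.35·p = -6.3, so E_p = -6.3·(9/149.92) ≈ -0.38.
|E_p| < 1: demand is inelastic.

-0.38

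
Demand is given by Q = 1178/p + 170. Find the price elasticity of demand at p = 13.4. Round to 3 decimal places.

-0.341

At p = 13.4, Q = 257.9104.
dQ/dp = −1178/p² = −6.5605.
Point elasticity E = (dQ/dp)·(p/Q) = -6.5605 × 13.4/257.9104 ≈ -0.341.
|E| < 1, so demand is inelastic at this price.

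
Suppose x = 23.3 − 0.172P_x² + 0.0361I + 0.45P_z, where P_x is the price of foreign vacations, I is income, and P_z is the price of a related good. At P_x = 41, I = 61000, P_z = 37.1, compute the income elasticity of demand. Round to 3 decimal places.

1.128

At the given point, x = 23.3 − 0.172(41)² + 0.0361(61000) + 0.45(37.1) = 23.3 − 289.132 + 2202.1 + 16.695 = 1952.963.
∂x/∂I = +0.0361, so E_I = 0.0361·(61000/1952.963) ≈ 1.128.
E_I > 1: normal good (luxury).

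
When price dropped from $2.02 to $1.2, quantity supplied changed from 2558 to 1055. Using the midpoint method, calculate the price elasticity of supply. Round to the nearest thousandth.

1.634

%Δq = (1055 − 2558)/[(2558 + 1055)/2] = -1503/1806.5 ≈ -0.8320.
%Δp = (1.2 − 2.02)/[(2.02 + 1.2)/2] = -0.82/1.61 ≈ -0.5093.
Arc elasticity E = %Δq/%Δp ≈ -0.8320/-0.5093 ≈ 1.634.
|E| > 1: supply is elastic over this range.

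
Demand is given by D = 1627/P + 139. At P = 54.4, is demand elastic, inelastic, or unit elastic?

At P = 54.4, D = 168.9081.
dD/dP = −1627/P² = −0.5498.
Point elasticity E = (dD/dP)·(P/D) = -0.5498 × 54.4/168.9081 ≈ -0.177.
|E| ≈ 0.177 < 1, so demand is inelastic.

inelastic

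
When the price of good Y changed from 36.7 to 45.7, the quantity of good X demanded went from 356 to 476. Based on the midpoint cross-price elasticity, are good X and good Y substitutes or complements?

substitutes

%ΔQ_x = (476 − 356)/[(356+476)/2] = 120/416 ≈ 0.2885.
%ΔP_y = (45.7 − 36.7)/[(36.7+45.7)/2] ≈ 0.2184.
E_xy = 0.2885/0.2184 ≈ 1.321.
E_xy > 0, so the goods are substitutes.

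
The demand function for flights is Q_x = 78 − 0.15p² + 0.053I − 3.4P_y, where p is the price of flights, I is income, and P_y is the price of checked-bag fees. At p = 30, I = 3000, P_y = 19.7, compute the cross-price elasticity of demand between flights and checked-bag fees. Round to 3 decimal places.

-1.913

Substituting, Q_x = 78 − 0.15(30)² + 0.053(3000) − 3.4(19.7) = 78 − 135 + 159 − 66.98 = 35.02.
∂Q_x/∂P_y = −3.4, so E_xy = -3.4·(19.7/35.02) ≈ -1.913.
E_xy < 0: the goods are complements.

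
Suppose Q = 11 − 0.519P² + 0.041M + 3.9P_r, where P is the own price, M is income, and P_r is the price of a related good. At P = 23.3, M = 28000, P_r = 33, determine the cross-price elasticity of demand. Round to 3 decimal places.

First evaluate Q: 11 − 0.519(23.3)² + 0.041(28000) + 3.9(33) = 11 − 281.7599 + 1148 + 128.7 = 1005.9401.
∂Q/∂P_r = +3.9, so E_xy = 3.9·(33/1005.9401) ≈ 0.128.
E_xy > 0: the goods are substitutes.

0.128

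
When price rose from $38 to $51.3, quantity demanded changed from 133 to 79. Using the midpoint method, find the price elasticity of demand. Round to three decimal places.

-1.710

%Δq = (79 − 133)/[(133 + 79)/2] = -54/106 ≈ -0.5094.
%ΔP = (51.3 − 38)/[(38 + 51.3)/2] = 13.3/44.65 ≈ 0.2979.
Arc elasticity E = %Δq/%ΔP ≈ -0.5094/0.2979 ≈ -1.710.
|E| > 1: demand is elastic over this range.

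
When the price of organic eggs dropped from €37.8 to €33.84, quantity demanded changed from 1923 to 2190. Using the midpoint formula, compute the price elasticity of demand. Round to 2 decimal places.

-1.17

%Δq = (2190 − 1923)/[(1923 + 2190)/2] = 267/2056.5 ≈ 0.1298.
%ΔP = (33.84 − 37.8)/[(37.8 + 33.84)/2] = -3.96/35.82 ≈ -0.1106.
Arc elasticity E = %Δq/%ΔP ≈ 0.1298/-0.1106 ≈ -1.17.
|E| > 1: demand is elastic over this range.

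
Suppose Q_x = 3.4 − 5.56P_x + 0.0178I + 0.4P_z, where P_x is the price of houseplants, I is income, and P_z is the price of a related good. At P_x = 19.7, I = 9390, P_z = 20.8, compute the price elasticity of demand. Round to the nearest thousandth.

First evaluate Q_x: 3.4 − 5.56(19.7) + 0.0178(9390) + 0.4(20.8) = 3.4 − 109.532 + 167.142 + 8.32 = 69.33.
∂Q_x/∂P_x = −5.56, so E_p = (−5.56)·(19.7/69.33) ≈ -1.580.
|E_p| > 1: demand is elastic.

-1.580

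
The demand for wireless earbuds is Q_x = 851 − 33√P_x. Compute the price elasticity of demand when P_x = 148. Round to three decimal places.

-0.447

At P_x = 148, Q_x = 449.5377.
dQ_x/dP_x = −33/(2√P_x) = −33/(2·12.1655).
Point elasticity E = (dQ_x/dP_x)·(P_x/Q_x) = -1.3563 × 148/449.5377 ≈ -0.447.
|E| < 1, so demand is inelastic at this price.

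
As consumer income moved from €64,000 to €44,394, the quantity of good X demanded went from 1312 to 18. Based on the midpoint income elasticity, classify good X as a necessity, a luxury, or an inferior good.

%ΔQ = (18 − 1312)/[(1312+18)/2] = -1294/665 ≈ -1.9459.
%ΔM = (44,394 − 64,000)/[(64,000+44,394)/2] = -19606/54197 ≈ -0.3618.
E_I = %ΔQ/%ΔM ≈ 5.379.
E_I > 1: normal good (luxury).

luxury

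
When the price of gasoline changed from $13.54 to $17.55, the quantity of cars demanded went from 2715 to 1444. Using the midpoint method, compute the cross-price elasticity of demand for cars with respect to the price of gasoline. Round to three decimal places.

%ΔQ_x = (1444 − 2715)/[(2715+1444)/2] = -1271/2079.5 ≈ -0.6112.
%ΔP_y = (17.55 − 13.54)/[(13.54+17.55)/2] ≈ 0.2580.
E_xy = -0.6112/0.2580 ≈ -2.369.
E_xy < 0, so cars and gasoline are complements.

-2.369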